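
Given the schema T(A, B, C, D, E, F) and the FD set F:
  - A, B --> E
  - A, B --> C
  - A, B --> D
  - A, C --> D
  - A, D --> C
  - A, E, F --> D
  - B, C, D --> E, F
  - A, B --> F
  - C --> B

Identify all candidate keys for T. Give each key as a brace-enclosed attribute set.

{A, B}, {A, C}, {A, D}, {A, E, F}

No FD produces {A}, so it must be in every candidate key.
Closure of {A, B} is {A, B, C, D, E, F}, the whole schema; {A, B} is a candidate key.
Closure of {A, C} is {A, B, C, D, E, F}, the whole schema; {A, C} is a candidate key.
Closure of {A, D} is {A, B, C, D, E, F}, the whole schema; {A, D} is a candidate key.
Closure of {A, E, F} is {A, B, C, D, E, F}, the whole schema; {A, E, F} is a candidate key.
No proper subset of any of these is a key, and no other minimal superkey exists.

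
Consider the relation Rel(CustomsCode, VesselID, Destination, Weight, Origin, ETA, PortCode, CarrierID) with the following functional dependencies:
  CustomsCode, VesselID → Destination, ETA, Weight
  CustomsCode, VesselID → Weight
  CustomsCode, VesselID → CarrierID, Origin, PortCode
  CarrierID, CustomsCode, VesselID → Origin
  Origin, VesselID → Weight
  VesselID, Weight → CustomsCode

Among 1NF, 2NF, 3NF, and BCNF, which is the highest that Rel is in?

BCNF

Candidate keys: {CustomsCode, VesselID}, {Origin, VesselID}, {VesselID, Weight}. Prime attributes: {CustomsCode, Origin, VesselID, Weight}.
Every FD has a superkey on the left, so the relation is in BCNF.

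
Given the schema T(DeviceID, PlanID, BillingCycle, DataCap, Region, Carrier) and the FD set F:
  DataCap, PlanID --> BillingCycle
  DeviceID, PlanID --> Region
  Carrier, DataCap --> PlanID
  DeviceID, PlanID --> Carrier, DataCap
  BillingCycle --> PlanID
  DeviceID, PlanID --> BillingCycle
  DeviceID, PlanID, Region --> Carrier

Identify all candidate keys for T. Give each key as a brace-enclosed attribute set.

{BillingCycle, DeviceID}, {Carrier, DataCap, DeviceID}, {DeviceID, PlanID}

{DeviceID} never appears on the right of any FD, so every key must include it.
{BillingCycle, DeviceID} is a candidate key since {BillingCycle, DeviceID}⁺ = {BillingCycle, Carrier, DataCap, DeviceID, PlanID, Region} covers every attribute.
{DeviceID, PlanID} is a candidate key since {DeviceID, PlanID}⁺ = {BillingCycle, Carrier, DataCap, DeviceID, PlanID, Region} covers every attribute.
{Carrier, DataCap, DeviceID} is a candidate key since {Carrier, DataCap, DeviceID}⁺ = {BillingCycle, Carrier, DataCap, DeviceID, PlanID, Region} covers every attribute.
These are minimal and exhaustive — every other superkey contains one of them.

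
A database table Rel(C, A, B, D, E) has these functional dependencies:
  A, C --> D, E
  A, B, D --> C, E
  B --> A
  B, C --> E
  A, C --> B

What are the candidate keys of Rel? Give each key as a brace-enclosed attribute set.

{A, C}, {B, C}, {B, D}

{A, C} is a candidate key since {A, C}⁺ = {A, B, C, D, E} covers every attribute.
{B, C} is a candidate key since {B, C}⁺ = {A, B, C, D, E} covers every attribute.
{B, D} is a candidate key since {B, D}⁺ = {A, B, C, D, E} covers every attribute.
No proper subset of any of these is a key, and no other minimal superkey exists.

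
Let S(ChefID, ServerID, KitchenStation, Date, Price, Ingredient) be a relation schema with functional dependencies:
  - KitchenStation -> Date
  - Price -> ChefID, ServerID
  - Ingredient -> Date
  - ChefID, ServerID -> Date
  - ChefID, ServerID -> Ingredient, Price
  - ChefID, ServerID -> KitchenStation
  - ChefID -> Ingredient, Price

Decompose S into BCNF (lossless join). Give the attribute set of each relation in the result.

{ChefID, Ingredient, KitchenStation, Price, ServerID}; {Date, KitchenStation}

Candidate keys of the original relation: {ChefID}, {Price}.
In {ChefID, Date, Ingredient, KitchenStation, Price, ServerID}, {KitchenStation} is not a superkey ({KitchenStation}⁺ restricted to this set is {Date, KitchenStation}), so split on KitchenStation -> Date into {Date, KitchenStation} and {ChefID, Ingredient, KitchenStation, Price, ServerID}.
{Date, KitchenStation} is in BCNF.
{ChefID, Ingredient, KitchenStation, Price, ServerID} is in BCNF.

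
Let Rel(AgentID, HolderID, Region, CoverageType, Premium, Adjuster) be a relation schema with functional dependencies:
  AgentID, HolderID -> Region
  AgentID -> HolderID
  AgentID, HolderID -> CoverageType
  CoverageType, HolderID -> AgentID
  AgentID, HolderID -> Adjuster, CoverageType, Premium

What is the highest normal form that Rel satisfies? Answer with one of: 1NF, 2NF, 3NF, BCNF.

BCNF

Candidate keys: {AgentID}, {CoverageType, HolderID}. Prime attributes: {AgentID, CoverageType, HolderID}.
Every FD has a superkey on the left, so the relation is in BCNF.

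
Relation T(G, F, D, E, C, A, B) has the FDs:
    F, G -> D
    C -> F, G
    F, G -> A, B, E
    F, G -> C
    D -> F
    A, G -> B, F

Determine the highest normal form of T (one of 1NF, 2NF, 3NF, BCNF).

3NF

Candidate keys: {A, G}, {C}, {D, G}, {F, G}. Prime attributes: {A, C, D, F, G}.
For D -> F we have {D}⁺ = {D, F}; {D} is not a superkey, so BCNF fails.
But every attribute on its right side ({F}) is prime, and the same holds for every other non-superkey FD, so 3NF still holds.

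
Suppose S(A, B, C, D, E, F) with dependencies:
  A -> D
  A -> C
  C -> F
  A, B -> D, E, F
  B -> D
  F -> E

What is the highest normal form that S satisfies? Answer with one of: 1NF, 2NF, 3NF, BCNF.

1NF

Candidate key: {A, B}. Prime attributes: {A, B}.
A -> D: {A}⁺ = {A, C, D, E, F}, which is not all of the attributes, so the left side is not a superkey — BCNF is violated.
Because {D} is non-prime and the left side of A -> D is not a superkey, the relation is not in 3NF.
The proper key subset {A} of {A, B} determines non-prime {C, D, E, F}, so the relation is not even in 2NF.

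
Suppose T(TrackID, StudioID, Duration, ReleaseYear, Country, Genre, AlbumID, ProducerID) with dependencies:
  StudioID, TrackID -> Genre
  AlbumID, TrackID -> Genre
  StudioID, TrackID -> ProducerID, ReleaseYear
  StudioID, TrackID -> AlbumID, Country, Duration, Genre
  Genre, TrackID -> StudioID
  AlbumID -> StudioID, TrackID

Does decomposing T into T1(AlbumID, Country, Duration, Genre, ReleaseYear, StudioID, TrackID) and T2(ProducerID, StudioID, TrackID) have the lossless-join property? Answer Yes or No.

Common attributes: {StudioID, TrackID}; their closure is {AlbumID, Country, Duration, Genre, ProducerID, ReleaseYear, StudioID, TrackID}.
T1 is contained in that closure, so T1 ∩ T2 -> T1 holds and the join is lossless.

Yes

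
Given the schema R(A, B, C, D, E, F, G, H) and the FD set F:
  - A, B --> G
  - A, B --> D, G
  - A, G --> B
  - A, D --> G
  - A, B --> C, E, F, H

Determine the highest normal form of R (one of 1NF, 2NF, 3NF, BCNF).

BCNF

Candidate keys: {A, B}, {A, D}, {A, G}. Prime attributes: {A, B, D, G}.
Every FD has a superkey on the left, so the relation is in BCNF.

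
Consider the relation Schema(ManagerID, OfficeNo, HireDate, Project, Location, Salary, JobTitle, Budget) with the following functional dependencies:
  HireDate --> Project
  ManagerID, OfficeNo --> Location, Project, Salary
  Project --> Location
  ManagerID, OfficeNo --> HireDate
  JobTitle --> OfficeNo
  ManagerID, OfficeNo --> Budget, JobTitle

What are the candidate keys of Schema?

{JobTitle, ManagerID}, {ManagerID, OfficeNo}

No FD produces {ManagerID}, so it must be in every candidate key.
{JobTitle, ManagerID}⁺ = {Budget, HireDate, JobTitle, Location, ManagerID, OfficeNo, Project, Salary}, which is every attribute, so {JobTitle, ManagerID} is a candidate key.
{ManagerID, OfficeNo}⁺ = {Budget, HireDate, JobTitle, Location, ManagerID, OfficeNo, Project, Salary}, which is every attribute, so {ManagerID, OfficeNo} is a candidate key.
Any other superkey properly contains one of these, so there are no further candidate keys.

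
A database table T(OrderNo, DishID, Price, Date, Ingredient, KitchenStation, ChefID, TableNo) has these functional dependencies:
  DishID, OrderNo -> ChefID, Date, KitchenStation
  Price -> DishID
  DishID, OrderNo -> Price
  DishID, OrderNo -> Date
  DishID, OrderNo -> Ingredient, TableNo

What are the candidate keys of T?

{DishID, OrderNo}, {OrderNo, Price}

Attributes never on any right-hand side: {OrderNo} — every candidate key must contain it.
{DishID, OrderNo} is a candidate key since {DishID, OrderNo}⁺ = {ChefID, Date, DishID, Ingredient, KitchenStation, OrderNo, Price, TableNo} covers every attribute.
{OrderNo, Price} is a candidate key since {OrderNo, Price}⁺ = {ChefID, Date, DishID, Ingredient, KitchenStation, OrderNo, Price, TableNo} covers every attribute.
No proper subset of any of these is a key, and no other minimal superkey exists.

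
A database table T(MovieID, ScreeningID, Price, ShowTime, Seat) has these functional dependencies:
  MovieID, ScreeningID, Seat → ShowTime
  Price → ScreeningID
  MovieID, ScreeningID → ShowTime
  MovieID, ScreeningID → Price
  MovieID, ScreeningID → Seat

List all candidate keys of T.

{MovieID, Price}, {MovieID, ScreeningID}

{MovieID} never appears on the right of any FD, so every key must include it.
{MovieID, Price}⁺ = {MovieID, Price, ScreeningID, Seat, ShowTime}, which is every attribute, so {MovieID, Price} is a candidate key.
{MovieID, ScreeningID}⁺ = {MovieID, Price, ScreeningID, Seat, ShowTime}, which is every attribute, so {MovieID, ScreeningID} is a candidate key.
Any other superkey properly contains one of these, so there are no further candidate keys.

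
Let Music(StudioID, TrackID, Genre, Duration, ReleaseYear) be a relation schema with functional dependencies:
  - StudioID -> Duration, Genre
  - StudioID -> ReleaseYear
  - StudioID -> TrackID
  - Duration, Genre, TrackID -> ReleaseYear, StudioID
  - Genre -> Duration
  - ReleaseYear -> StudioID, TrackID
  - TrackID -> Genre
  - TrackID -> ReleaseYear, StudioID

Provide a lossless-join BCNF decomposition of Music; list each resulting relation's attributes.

{Duration, Genre}; {Genre, ReleaseYear, StudioID, TrackID}

Candidate keys of the original relation: {ReleaseYear}, {StudioID}, {TrackID}.
Within {Duration, Genre, ReleaseYear, StudioID, TrackID}: {Genre}⁺ ∩ {Duration, Genre, ReleaseYear, StudioID, TrackID} = {Duration, Genre}, not the whole set, so Genre -> Duration violates BCNF; decompose into {Duration, Genre} and {Genre, ReleaseYear, StudioID, TrackID}.
{Duration, Genre} has no BCNF violation.
{Genre, ReleaseYear, StudioID, TrackID} has no BCNF violation.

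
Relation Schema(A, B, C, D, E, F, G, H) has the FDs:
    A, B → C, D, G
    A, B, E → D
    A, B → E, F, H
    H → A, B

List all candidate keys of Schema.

{A, B}, {H}

{H}⁺ = {A, B, C, D, E, F, G, H} — all of the relation — so {H} is a candidate key.
{A, B}⁺ = {A, B, C, D, E, F, G, H} — all of the relation — so {A, B} is a candidate key.
Any other superkey properly contains one of these, so there are no further candidate keys.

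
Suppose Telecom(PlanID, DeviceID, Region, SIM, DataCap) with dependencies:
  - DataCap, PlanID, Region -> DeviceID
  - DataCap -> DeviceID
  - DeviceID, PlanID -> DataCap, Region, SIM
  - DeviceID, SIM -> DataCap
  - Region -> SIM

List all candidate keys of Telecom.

{DataCap, PlanID}, {DeviceID, PlanID}

{PlanID} never appears on the right of any FD, so every key must include it.
{DataCap, PlanID} is a candidate key since {DataCap, PlanID}⁺ = {DataCap, DeviceID, PlanID, Region, SIM} covers every attribute.
{DeviceID, PlanID} is a candidate key since {DeviceID, PlanID}⁺ = {DataCap, DeviceID, PlanID, Region, SIM} covers every attribute.
These are minimal and exhaustive — every other superkey contains one of them.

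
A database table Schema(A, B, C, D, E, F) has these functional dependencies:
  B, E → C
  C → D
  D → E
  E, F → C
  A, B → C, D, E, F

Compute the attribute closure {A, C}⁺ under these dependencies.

{A, C, D, E}

Start with {A, C}.
C → D applies; add {D} → now {A, C, D}.
D → E applies; add {E} → now {A, C, D, E}.
No further FD applies.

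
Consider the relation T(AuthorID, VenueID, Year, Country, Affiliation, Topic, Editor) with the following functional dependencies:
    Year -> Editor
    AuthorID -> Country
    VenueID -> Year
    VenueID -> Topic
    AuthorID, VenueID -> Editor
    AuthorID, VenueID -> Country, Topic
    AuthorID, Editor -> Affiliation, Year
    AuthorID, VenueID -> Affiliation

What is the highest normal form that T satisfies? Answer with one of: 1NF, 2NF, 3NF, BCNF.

1NF

Candidate key: {AuthorID, VenueID}. Prime attributes: {AuthorID, VenueID}.
Year -> Editor: {Year}⁺ = {Editor, Year}, which is not all of the attributes, so the left side is not a superkey — BCNF is violated.
Because {Editor} is non-prime and the left side of Year -> Editor is not a superkey, the relation is not in 3NF.
The proper key subset {AuthorID} of {AuthorID, VenueID} determines non-prime {Country}, so the relation is not even in 2NF.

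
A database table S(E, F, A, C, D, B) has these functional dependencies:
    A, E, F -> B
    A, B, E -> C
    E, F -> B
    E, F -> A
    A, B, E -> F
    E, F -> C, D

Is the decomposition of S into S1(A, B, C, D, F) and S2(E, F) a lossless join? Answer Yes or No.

The shared attributes are {F} and {F}⁺ = {F}.
S1 ⊄ {F} and S2 ⊄ {F}, so the split is lossy.

No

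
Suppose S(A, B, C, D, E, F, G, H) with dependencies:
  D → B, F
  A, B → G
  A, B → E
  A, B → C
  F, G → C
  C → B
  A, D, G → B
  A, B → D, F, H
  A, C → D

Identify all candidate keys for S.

{A} never appears on the right of any FD, so every key must include it.
{A, B}⁺ = {A, B, C, D, E, F, G, H} — all of the relation — so {A, B} is a candidate key.
{A, C}⁺ = {A, B, C, D, E, F, G, H} — all of the relation — so {A, C} is a candidate key.
{A, D}⁺ = {A, B, C, D, E, F, G, H} — all of the relation — so {A, D} is a candidate key.
{A, F, G}⁺ = {A, B, C, D, E, F, G, H} — all of the relation — so {A, F, G} is a candidate key.
No proper subset of any of these is a key, and no other minimal superkey exists.

{A, B}, {A, C}, {A, D}, {A, F, G}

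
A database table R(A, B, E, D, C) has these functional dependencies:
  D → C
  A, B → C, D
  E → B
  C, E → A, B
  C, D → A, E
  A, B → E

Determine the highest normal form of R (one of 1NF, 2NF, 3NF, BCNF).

3NF

Candidate keys: {A, B}, {A, E}, {C, E}, {D}. Prime attributes: {A, B, C, D, E}.
E → B breaks BCNF: {E}⁺ = {B, E}, so {E} is not a superkey.
Since {B} ⊆ prime attributes and every other non-superkey FD also has a prime right side, the schema is in 3NF.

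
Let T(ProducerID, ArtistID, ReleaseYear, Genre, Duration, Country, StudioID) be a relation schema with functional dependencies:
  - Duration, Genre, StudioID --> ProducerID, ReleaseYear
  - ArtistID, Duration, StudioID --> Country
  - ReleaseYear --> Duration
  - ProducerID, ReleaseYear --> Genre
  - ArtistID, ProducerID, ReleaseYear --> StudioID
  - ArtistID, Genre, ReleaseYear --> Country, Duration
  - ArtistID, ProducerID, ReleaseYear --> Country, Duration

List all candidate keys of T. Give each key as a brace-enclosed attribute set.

{ArtistID} never appears on the right of any FD, so every key must include it.
{ArtistID, ProducerID, ReleaseYear}⁺ = {ArtistID, Country, Duration, Genre, ProducerID, ReleaseYear, StudioID} — all of the relation — so {ArtistID, ProducerID, ReleaseYear} is a candidate key.
{ArtistID, Duration, Genre, StudioID}⁺ = {ArtistID, Country, Duration, Genre, ProducerID, ReleaseYear, StudioID} — all of the relation — so {ArtistID, Duration, Genre, StudioID} is a candidate key.
{ArtistID, Genre, ReleaseYear, StudioID}⁺ = {ArtistID, Country, Duration, Genre, ProducerID, ReleaseYear, StudioID} — all of the relation — so {ArtistID, Genre, ReleaseYear, StudioID} is a candidate key.
These are minimal and exhaustive — every other superkey contains one of them.

{ArtistID, Duration, Genre, StudioID}, {ArtistID, Genre, ReleaseYear, StudioID}, {ArtistID, ProducerID, ReleaseYear}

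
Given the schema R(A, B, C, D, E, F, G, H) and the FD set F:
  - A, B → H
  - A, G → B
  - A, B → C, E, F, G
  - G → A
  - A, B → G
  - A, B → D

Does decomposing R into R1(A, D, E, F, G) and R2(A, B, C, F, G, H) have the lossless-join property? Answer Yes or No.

Yes

Common attributes: {A, F, G}; their closure is {A, B, C, D, E, F, G, H}.
Since R1 ⊆ {A, B, C, D, E, F, G, H}, the intersection is a superkey of R1; the decomposition is lossless.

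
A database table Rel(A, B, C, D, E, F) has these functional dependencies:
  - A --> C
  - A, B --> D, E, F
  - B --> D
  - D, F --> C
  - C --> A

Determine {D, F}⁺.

{A, C, D, F}

Start with {D, F}.
D, F --> C applies; add {C} → now {C, D, F}.
C --> A applies; add {A} → now {A, C, D, F}.
No further FD applies.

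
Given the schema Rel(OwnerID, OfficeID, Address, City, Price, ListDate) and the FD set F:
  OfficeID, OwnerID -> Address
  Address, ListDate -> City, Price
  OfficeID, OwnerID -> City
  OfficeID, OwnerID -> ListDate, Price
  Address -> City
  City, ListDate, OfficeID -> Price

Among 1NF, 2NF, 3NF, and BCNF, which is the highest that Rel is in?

2NF

Candidate key: {OfficeID, OwnerID}. Prime attributes: {OfficeID, OwnerID}.
For Address, ListDate -> City, Price we have {Address, ListDate}⁺ = {Address, City, ListDate, Price}; {Address, ListDate} is not a superkey, so BCNF fails.
Address, ListDate -> City, Price determines the non-prime attributes {City, Price} from a non-superkey — 3NF is violated.
Checking every proper subset of each key, none determines a non-prime attribute — 2NF is satisfied.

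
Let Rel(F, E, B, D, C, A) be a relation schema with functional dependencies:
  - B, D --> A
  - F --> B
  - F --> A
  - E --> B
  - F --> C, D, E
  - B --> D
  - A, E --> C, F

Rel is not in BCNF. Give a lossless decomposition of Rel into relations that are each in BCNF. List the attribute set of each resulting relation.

Candidate keys of the original relation: {E}, {F}.
{A, B, C, D, E, F}: {B, D} determines {A, B, D} here but is not a superkey — split on B, D --> A, giving {A, B, D} and {B, C, D, E, F}.
{A, B, D} has no BCNF violation.
{B, C, D, E, F}: {B} determines {B, D} here but is not a superkey — split on B --> D, giving {B, D} and {B, C, E, F}.
{B, D} has no BCNF violation.
{B, C, E, F} has no BCNF violation.

{A, B, D}; {B, C, E, F}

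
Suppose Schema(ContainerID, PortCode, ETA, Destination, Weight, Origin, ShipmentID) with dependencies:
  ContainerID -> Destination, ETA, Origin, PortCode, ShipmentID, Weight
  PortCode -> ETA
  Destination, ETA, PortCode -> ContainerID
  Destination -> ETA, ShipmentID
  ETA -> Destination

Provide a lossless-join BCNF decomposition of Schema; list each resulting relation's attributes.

{ContainerID, Destination, Origin, PortCode, Weight}; {Destination, ETA, ShipmentID}

Candidate keys of the original relation: {ContainerID}, {PortCode}.
In {ContainerID, Destination, ETA, Origin, PortCode, ShipmentID, Weight}, {Destination} is not a superkey ({Destination}⁺ restricted to this set is {Destination, ETA, ShipmentID}), so split on Destination -> ETA, ShipmentID into {Destination, ETA, ShipmentID} and {ContainerID, Destination, Origin, PortCode, Weight}.
{Destination, ETA, ShipmentID}: every determinant is a superkey — BCNF.
{ContainerID, Destination, Origin, PortCode, Weight}: every determinant is a superkey — BCNF.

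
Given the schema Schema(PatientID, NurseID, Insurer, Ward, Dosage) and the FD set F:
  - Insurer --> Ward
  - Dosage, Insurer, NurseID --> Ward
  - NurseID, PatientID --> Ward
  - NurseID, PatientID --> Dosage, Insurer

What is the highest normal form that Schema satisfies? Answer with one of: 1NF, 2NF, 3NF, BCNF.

2NF

Candidate key: {NurseID, PatientID}. Prime attributes: {NurseID, PatientID}.
For Insurer --> Ward we have {Insurer}⁺ = {Insurer, Ward}; {Insurer} is not a superkey, so BCNF fails.
Because {Ward} is non-prime and the left side of Insurer --> Ward is not a superkey, the relation is not in 3NF.
Checking every proper subset of each key, none determines a non-prime attribute — 2NF is satisfied.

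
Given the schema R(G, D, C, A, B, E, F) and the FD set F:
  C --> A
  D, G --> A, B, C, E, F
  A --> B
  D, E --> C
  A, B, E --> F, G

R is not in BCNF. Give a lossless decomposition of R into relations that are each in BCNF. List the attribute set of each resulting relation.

{A, B}; {A, C}; {C, D, E}; {C, E, F, G}

Candidate keys of the original relation: {D, E}, {D, G}.
{A, B, C, D, E, F, G}: {C} determines {A, B, C} here but is not a superkey — split on C --> A, B, giving {A, B, C} and {C, D, E, F, G}.
{A, B, C}: {A} determines {A, B} here but is not a superkey — split on A --> B, giving {A, B} and {A, C}.
{A, B}: every determinant is a superkey — BCNF.
{A, C}: every determinant is a superkey — BCNF.
{C, D, E, F, G}: {C, E} determines {C, E, F, G} here but is not a superkey — split on C, E --> F, G, giving {C, E, F, G} and {C, D, E}.
{C, E, F, G}: every determinant is a superkey — BCNF.
{C, D, E}: every determinant is a superkey — BCNF.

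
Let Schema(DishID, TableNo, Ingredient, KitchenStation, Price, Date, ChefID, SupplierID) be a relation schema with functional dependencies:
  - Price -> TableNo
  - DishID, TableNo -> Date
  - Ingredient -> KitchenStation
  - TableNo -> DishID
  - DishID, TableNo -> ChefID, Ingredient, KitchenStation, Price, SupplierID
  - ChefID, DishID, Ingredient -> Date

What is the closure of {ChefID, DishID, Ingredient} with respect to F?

{ChefID, Date, DishID, Ingredient, KitchenStation}

Start with {ChefID, DishID, Ingredient}.
Ingredient -> KitchenStation applies; add {KitchenStation} → now {ChefID, DishID, Ingredient, KitchenStation}.
ChefID, DishID, Ingredient -> Date applies; add {Date} → now {ChefID, Date, DishID, Ingredient, KitchenStation}.
No further FD applies.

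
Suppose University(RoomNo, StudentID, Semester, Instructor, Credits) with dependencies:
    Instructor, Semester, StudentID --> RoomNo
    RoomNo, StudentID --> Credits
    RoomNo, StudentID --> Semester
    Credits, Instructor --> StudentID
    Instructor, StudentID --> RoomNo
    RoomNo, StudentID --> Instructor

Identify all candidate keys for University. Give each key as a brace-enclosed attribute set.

{Credits, Instructor}, {Instructor, StudentID}, {RoomNo, StudentID}

{Credits, Instructor} is a candidate key since {Credits, Instructor}⁺ = {Credits, Instructor, RoomNo, Semester, StudentID} covers every attribute.
{Instructor, StudentID} is a candidate key since {Instructor, StudentID}⁺ = {Credits, Instructor, RoomNo, Semester, StudentID} covers every attribute.
{RoomNo, StudentID} is a candidate key since {RoomNo, StudentID}⁺ = {Credits, Instructor, RoomNo, Semester, StudentID} covers every attribute.
Any other superkey properly contains one of these, so there are no further candidate keys.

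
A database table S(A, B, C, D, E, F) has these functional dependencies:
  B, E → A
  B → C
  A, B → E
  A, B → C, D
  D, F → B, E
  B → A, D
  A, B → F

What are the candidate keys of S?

{B}, {D, F}

{B}⁺ = {A, B, C, D, E, F}, which is every attribute, so {B} is a candidate key.
{D, F}⁺ = {A, B, C, D, E, F}, which is every attribute, so {D, F} is a candidate key.
These are minimal and exhaustive — every other superkey contains one of them.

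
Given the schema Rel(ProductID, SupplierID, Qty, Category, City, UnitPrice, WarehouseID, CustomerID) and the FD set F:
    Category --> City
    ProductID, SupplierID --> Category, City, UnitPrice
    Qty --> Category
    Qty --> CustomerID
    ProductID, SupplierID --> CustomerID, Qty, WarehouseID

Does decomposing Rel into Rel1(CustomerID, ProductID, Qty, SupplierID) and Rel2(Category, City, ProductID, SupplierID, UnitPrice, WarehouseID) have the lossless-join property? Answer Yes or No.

Yes

The shared attributes are {ProductID, SupplierID} and {ProductID, SupplierID}⁺ = {Category, City, CustomerID, ProductID, Qty, SupplierID, UnitPrice, WarehouseID}.
Since Rel1 ⊆ {Category, City, CustomerID, ProductID, Qty, SupplierID, UnitPrice, WarehouseID}, the intersection is a superkey of Rel1; the decomposition is lossless.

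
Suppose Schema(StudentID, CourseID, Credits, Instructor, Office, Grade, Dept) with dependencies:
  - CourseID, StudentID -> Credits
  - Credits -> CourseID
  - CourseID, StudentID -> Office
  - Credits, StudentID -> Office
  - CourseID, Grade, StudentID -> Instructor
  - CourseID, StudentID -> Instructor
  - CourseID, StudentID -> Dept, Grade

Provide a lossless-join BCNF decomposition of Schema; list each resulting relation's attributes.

{CourseID, Credits}; {Credits, Dept, Grade, Instructor, Office, StudentID}

Candidate keys of the original relation: {CourseID, StudentID}, {Credits, StudentID}.
{CourseID, Credits, Dept, Grade, Instructor, Office, StudentID}: {Credits} determines {CourseID, Credits} here but is not a superkey — split on Credits -> CourseID, giving {CourseID, Credits} and {Credits, Dept, Grade, Instructor, Office, StudentID}.
{CourseID, Credits}: every determinant is a superkey — BCNF.
{Credits, Dept, Grade, Instructor, Office, StudentID}: every determinant is a superkey — BCNF.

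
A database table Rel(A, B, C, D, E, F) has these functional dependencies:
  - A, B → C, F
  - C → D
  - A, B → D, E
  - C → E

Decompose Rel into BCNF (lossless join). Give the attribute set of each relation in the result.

Candidate key of the original relation: {A, B}.
{A, B, C, D, E, F}: {C} determines {C, D, E} here but is not a superkey — split on C → D, E, giving {C, D, E} and {A, B, C, F}.
{C, D, E}: every determinant is a superkey — BCNF.
{A, B, C, F}: every determinant is a superkey — BCNF.

{A, B, C, F}; {C, D, E}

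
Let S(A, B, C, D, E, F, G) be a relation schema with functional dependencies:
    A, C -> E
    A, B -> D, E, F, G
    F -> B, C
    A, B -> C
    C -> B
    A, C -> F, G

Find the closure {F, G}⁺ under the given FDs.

Start with {F, G}.
F -> B, C applies; add {B, C} → now {B, C, F, G}.
No further FD applies.

{B, C, F, G}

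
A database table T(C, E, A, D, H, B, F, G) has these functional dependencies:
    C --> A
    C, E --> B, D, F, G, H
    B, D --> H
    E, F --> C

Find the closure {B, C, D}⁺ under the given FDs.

{A, B, C, D, H}

Start with {B, C, D}.
C --> A applies; add {A} → now {A, B, C, D}.
B, D --> H applies; add {H} → now {A, B, C, D, H}.
No further FD applies.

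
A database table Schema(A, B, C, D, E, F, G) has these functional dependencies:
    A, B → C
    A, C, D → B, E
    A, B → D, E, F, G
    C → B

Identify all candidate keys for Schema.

{A, B}, {A, C}

{A} never appears on the right of any FD, so every key must include it.
{A, B} is a candidate key since {A, B}⁺ = {A, B, C, D, E, F, G} covers every attribute.
{A, C} is a candidate key since {A, C}⁺ = {A, B, C, D, E, F, G} covers every attribute.
Any other superkey properly contains one of these, so there are no further candidate keys.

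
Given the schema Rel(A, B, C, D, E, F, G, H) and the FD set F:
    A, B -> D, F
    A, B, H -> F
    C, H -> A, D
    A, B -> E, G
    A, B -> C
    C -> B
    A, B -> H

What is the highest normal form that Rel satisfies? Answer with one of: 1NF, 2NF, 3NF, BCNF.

Candidate keys: {A, B}, {A, C}, {C, H}. Prime attributes: {A, B, C, H}.
For C -> B we have {C}⁺ = {B, C}; {C} is not a superkey, so BCNF fails.
Since {B} ⊆ prime attributes and every other non-superkey FD also has a prime right side, the schema is in 3NF.

3NF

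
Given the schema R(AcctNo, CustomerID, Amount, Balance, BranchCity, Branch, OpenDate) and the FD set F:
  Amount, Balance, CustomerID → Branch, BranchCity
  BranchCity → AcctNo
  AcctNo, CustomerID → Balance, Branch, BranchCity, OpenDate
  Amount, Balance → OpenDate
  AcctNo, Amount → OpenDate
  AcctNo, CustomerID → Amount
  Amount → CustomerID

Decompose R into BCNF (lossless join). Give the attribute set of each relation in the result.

Candidate keys of the original relation: {AcctNo, Amount}, {AcctNo, CustomerID}, {Amount, Balance}, {Amount, BranchCity}, {BranchCity, CustomerID}.
Within {AcctNo, Amount, Balance, Branch, BranchCity, CustomerID, OpenDate}: {BranchCity}⁺ ∩ {AcctNo, Amount, Balance, Branch, BranchCity, CustomerID, OpenDate} = {AcctNo, BranchCity}, not the whole set, so BranchCity → AcctNo violates BCNF; decompose into {AcctNo, BranchCity} and {Amount, Balance, Branch, BranchCity, CustomerID, OpenDate}.
{AcctNo, BranchCity}: every determinant is a superkey — BCNF.
Within {Amount, Balance, Branch, BranchCity, CustomerID, OpenDate}: {Amount}⁺ ∩ {Amount, Balance, Branch, BranchCity, CustomerID, OpenDate} = {Amount, CustomerID}, not the whole set, so Amount → CustomerID violates BCNF; decompose into {Amount, CustomerID} and {Amount, Balance, Branch, BranchCity, OpenDate}.
{Amount, CustomerID}: every determinant is a superkey — BCNF.
{Amount, Balance, Branch, BranchCity, OpenDate}: every determinant is a superkey — BCNF.

{AcctNo, BranchCity}; {Amount, Balance, Branch, BranchCity, OpenDate}; {Amount, CustomerID}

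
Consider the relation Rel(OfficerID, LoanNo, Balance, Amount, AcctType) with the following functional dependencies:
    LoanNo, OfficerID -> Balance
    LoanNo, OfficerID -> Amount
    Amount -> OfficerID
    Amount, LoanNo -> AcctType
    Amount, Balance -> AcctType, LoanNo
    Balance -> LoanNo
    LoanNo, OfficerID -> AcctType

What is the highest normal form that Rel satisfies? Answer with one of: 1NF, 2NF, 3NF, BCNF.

Candidate keys: {Amount, Balance}, {Amount, LoanNo}, {Balance, OfficerID}, {LoanNo, OfficerID}. Prime attributes: {Amount, Balance, LoanNo, OfficerID}.
Amount -> OfficerID breaks BCNF: {Amount}⁺ = {Amount, OfficerID}, so {Amount} is not a superkey.
Its right-hand attributes {OfficerID} are all prime, as are those of every other non-superkey FD — the relation is in 3NF.

3NF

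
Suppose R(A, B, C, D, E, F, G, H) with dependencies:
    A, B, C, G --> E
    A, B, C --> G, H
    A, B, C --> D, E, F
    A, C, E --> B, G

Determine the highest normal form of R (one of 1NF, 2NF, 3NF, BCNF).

BCNF

Candidate keys: {A, B, C}, {A, C, E}. Prime attributes: {A, B, C, E}.
The left-hand side of every FD is a superkey, so BCNF is satisfied.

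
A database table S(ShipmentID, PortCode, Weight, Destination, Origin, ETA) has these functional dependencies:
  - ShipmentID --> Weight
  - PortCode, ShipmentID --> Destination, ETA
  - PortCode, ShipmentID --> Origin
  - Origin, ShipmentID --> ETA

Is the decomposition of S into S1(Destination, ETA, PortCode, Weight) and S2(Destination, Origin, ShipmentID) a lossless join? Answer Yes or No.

No

S1 ∩ S2 = {Destination}; its closure under F is {Destination}.
S1 ⊄ {Destination} and S2 ⊄ {Destination}, so the split is lossy.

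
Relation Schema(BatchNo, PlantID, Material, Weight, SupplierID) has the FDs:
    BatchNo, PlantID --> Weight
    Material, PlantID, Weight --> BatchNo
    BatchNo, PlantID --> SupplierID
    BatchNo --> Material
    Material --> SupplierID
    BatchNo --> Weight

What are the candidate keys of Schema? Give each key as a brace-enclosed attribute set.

No FD produces {PlantID}, so it must be in every candidate key.
{BatchNo, PlantID} is a candidate key since {BatchNo, PlantID}⁺ = {BatchNo, Material, PlantID, SupplierID, Weight} covers every attribute.
{Material, PlantID, Weight} is a candidate key since {Material, PlantID, Weight}⁺ = {BatchNo, Material, PlantID, SupplierID, Weight} covers every attribute.
Any other superkey properly contains one of these, so there are no further candidate keys.

{BatchNo, PlantID}, {Material, PlantID, Weight}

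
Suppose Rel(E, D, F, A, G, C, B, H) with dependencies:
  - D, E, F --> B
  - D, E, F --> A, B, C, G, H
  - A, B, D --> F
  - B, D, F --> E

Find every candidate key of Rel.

Attributes never on any right-hand side: {D} — every candidate key must contain it.
{A, B, D} is a candidate key since {A, B, D}⁺ = {A, B, C, D, E, F, G, H} covers every attribute.
{B, D, F} is a candidate key since {B, D, F}⁺ = {A, B, C, D, E, F, G, H} covers every attribute.
{D, E, F} is a candidate key since {D, E, F}⁺ = {A, B, C, D, E, F, G, H} covers every attribute.
Any other superkey properly contains one of these, so there are no further candidate keys.

{A, B, D}, {B, D, F}, {D, E, F}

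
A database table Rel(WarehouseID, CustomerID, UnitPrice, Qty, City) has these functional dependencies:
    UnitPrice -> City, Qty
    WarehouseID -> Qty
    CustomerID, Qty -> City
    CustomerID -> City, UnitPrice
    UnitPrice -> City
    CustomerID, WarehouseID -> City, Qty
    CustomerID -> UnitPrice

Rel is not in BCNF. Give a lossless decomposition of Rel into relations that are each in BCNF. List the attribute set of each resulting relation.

Candidate key of the original relation: {CustomerID, WarehouseID}.
In {City, CustomerID, Qty, UnitPrice, WarehouseID}, {UnitPrice} is not a superkey ({UnitPrice}⁺ restricted to this set is {City, Qty, UnitPrice}), so split on UnitPrice -> City, Qty into {City, Qty, UnitPrice} and {CustomerID, UnitPrice, WarehouseID}.
{City, Qty, UnitPrice} has no BCNF violation.
In {CustomerID, UnitPrice, WarehouseID}, {CustomerID} is not a superkey ({CustomerID}⁺ restricted to this set is {CustomerID, UnitPrice}), so split on CustomerID -> UnitPrice into {CustomerID, UnitPrice} and {CustomerID, WarehouseID}.
{CustomerID, UnitPrice} has no BCNF violation.
{CustomerID, WarehouseID} has no BCNF violation.

{City, Qty, UnitPrice}; {CustomerID, UnitPrice}; {CustomerID, WarehouseID}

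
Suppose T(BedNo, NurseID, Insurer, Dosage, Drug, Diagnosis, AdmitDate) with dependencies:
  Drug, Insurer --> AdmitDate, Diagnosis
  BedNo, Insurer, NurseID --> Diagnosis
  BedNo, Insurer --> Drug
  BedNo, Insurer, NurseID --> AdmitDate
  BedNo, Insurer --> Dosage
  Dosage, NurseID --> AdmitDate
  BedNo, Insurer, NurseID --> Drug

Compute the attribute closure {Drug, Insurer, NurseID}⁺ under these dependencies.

{AdmitDate, Diagnosis, Drug, Insurer, NurseID}

Start with {Drug, Insurer, NurseID}.
Drug, Insurer --> AdmitDate, Diagnosis applies; add {AdmitDate, Diagnosis} → now {AdmitDate, Diagnosis, Drug, Insurer, NurseID}.
No further FD applies.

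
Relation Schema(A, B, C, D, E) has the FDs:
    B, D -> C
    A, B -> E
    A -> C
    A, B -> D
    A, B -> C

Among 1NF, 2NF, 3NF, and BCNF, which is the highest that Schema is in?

1NF

Candidate key: {A, B}. Prime attributes: {A, B}.
B, D -> C breaks BCNF: {B, D}⁺ = {B, C, D}, so {B, D} is not a superkey.
Because {C} is non-prime and the left side of B, D -> C is not a superkey, the relation is not in 3NF.
{A} is a proper subset of the key {A, B}, and {A}⁺ contains the non-prime attribute {C} — a partial dependency, so 2NF is violated.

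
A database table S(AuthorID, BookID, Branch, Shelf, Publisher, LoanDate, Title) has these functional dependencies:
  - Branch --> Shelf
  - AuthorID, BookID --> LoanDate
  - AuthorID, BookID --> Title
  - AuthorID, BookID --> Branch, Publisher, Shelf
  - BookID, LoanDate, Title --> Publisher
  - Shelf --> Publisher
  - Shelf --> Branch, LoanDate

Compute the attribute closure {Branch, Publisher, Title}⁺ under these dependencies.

Start with {Branch, Publisher, Title}.
Branch --> Shelf applies; add {Shelf} → now {Branch, Publisher, Shelf, Title}.
Shelf --> Branch, LoanDate applies; add {LoanDate} → now {Branch, LoanDate, Publisher, Shelf, Title}.
No further FD applies.

{Branch, LoanDate, Publisher, Shelf, Title}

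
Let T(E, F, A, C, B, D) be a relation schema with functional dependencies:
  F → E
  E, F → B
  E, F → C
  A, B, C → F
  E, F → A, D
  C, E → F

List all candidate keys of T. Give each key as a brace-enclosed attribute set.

{F}⁺ = {A, B, C, D, E, F}, which is every attribute, so {F} is a candidate key.
{C, E}⁺ = {A, B, C, D, E, F}, which is every attribute, so {C, E} is a candidate key.
{A, B, C}⁺ = {A, B, C, D, E, F}, which is every attribute, so {A, B, C} is a candidate key.
These are minimal and exhaustive — every other superkey contains one of them.

{A, B, C}, {C, E}, {F}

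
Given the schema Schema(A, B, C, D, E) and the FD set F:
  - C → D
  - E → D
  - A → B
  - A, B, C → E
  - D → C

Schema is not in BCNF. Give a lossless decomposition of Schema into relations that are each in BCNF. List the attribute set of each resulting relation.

{A, B}; {A, E}; {C, D}; {C, E}

Candidate keys of the original relation: {A, C}, {A, D}, {A, E}.
{A, B, C, D, E}: {C} determines {C, D} here but is not a superkey — split on C → D, giving {C, D} and {A, B, C, E}.
{C, D} is in BCNF.
{A, B, C, E}: {E} determines {C, E} here but is not a superkey — split on E → C, giving {C, E} and {A, B, E}.
{C, E} is in BCNF.
{A, B, E}: {A} determines {A, B} here but is not a superkey — split on A → B, giving {A, B} and {A, E}.
{A, B} is in BCNF.
{A, E} is in BCNF.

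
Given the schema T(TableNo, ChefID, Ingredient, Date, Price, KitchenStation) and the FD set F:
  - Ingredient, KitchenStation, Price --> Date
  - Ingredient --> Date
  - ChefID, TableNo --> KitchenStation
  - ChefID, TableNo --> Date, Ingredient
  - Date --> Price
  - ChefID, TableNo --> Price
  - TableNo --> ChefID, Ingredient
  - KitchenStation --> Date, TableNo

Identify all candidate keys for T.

{KitchenStation}, {TableNo}

{KitchenStation}⁺ = {ChefID, Date, Ingredient, KitchenStation, Price, TableNo}, which is every attribute, so {KitchenStation} is a candidate key.
{TableNo}⁺ = {ChefID, Date, Ingredient, KitchenStation, Price, TableNo}, which is every attribute, so {TableNo} is a candidate key.
Any other superkey properly contains one of these, so there are no further candidate keys.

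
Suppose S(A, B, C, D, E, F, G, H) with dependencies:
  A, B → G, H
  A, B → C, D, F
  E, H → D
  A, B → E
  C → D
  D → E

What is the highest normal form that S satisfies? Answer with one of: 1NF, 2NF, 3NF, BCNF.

Candidate key: {A, B}. Prime attributes: {A, B}.
E, H → D: {E, H}⁺ = {D, E, H}, which is not all of the attributes, so the left side is not a superkey — BCNF is violated.
E, H → D has non-prime {D} on the right and a non-superkey on the left, so 3NF fails.
No non-prime attribute depends on a proper subset of any candidate key, so 2NF holds.

2NF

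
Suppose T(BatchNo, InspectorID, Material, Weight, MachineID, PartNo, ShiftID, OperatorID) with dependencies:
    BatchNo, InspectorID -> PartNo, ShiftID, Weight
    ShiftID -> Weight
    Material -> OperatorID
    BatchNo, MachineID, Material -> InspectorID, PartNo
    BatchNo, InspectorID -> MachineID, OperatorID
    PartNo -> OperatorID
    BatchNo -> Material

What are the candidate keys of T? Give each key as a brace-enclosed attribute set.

{BatchNo} never appears on the right of any FD, so every key must include it.
{BatchNo, InspectorID} is a candidate key since {BatchNo, InspectorID}⁺ = {BatchNo, InspectorID, MachineID, Material, OperatorID, PartNo, ShiftID, Weight} covers every attribute.
{BatchNo, MachineID} is a candidate key since {BatchNo, MachineID}⁺ = {BatchNo, InspectorID, MachineID, Material, OperatorID, PartNo, ShiftID, Weight} covers every attribute.
These are minimal and exhaustive — every other superkey contains one of them.

{BatchNo, InspectorID}, {BatchNo, MachineID}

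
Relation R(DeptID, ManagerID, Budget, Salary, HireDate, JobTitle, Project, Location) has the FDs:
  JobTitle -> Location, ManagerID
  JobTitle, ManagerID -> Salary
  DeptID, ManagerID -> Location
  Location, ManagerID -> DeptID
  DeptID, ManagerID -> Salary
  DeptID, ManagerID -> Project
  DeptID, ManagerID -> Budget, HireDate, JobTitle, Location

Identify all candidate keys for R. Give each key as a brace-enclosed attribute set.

{DeptID, ManagerID}, {JobTitle}, {Location, ManagerID}

{JobTitle}⁺ = {Budget, DeptID, HireDate, JobTitle, Location, ManagerID, Project, Salary}, which is every attribute, so {JobTitle} is a candidate key.
{DeptID, ManagerID}⁺ = {Budget, DeptID, HireDate, JobTitle, Location, ManagerID, Project, Salary}, which is every attribute, so {DeptID, ManagerID} is a candidate key.
{Location, ManagerID}⁺ = {Budget, DeptID, HireDate, JobTitle, Location, ManagerID, Project, Salary}, which is every attribute, so {Location, ManagerID} is a candidate key.
Any other superkey properly contains one of these, so there are no further candidate keys.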